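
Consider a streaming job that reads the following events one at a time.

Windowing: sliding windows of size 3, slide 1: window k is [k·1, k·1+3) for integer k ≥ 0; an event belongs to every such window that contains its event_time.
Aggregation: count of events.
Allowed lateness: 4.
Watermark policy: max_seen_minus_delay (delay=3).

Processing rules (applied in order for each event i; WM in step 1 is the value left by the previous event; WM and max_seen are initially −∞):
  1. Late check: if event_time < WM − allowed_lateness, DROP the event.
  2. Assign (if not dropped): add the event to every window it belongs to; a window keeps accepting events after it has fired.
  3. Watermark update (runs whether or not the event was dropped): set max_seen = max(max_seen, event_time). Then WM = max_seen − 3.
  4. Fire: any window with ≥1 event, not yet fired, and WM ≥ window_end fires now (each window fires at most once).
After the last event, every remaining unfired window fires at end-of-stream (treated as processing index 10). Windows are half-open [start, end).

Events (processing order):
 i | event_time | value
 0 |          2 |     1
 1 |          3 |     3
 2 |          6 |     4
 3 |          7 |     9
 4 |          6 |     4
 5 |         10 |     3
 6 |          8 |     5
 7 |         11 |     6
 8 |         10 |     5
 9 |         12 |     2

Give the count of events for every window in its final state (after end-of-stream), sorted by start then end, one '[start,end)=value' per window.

[0,3)=1 [1,4)=2 [2,5)=2 [3,6)=1 [4,7)=2 [5,8)=3 [6,9)=4 [7,10)=2 [8,11)=3 [9,12)=3 [10,13)=4 [11,14)=2 [12,15)=1

i=0 t=2 v=1: → [2,5),[1,4),[0,3); WM=-1
i=1 t=3 v=3: → [3,6),[2,5),[1,4); WM=0
i=2 t=6 v=4: → [6,9),[5,8),[4,7); WM=3; [0,3) fires=1
i=3 t=7 v=9: → [7,10),[6,9),[5,8); WM=4; [1,4) fires=2
i=4 t=6 v=4: → [6,9),[5,8),[4,7); WM=4
i=5 t=10 v=3: → [10,13),[9,12),[8,11); WM=7; [2,5) fires=2 [3,6) fires=1 [4,7) fires=2
i=6 t=8 v=5: → [8,11),[7,10),[6,9); WM=7
i=7 t=11 v=6: → [11,14),[10,13),[9,12); WM=8; [5,8) fires=3
i=8 t=10 v=5: → [10,13),[9,12),[8,11); WM=8
i=9 t=12 v=2: → [12,15),[11,14),[10,13); WM=9; [6,9) fires=4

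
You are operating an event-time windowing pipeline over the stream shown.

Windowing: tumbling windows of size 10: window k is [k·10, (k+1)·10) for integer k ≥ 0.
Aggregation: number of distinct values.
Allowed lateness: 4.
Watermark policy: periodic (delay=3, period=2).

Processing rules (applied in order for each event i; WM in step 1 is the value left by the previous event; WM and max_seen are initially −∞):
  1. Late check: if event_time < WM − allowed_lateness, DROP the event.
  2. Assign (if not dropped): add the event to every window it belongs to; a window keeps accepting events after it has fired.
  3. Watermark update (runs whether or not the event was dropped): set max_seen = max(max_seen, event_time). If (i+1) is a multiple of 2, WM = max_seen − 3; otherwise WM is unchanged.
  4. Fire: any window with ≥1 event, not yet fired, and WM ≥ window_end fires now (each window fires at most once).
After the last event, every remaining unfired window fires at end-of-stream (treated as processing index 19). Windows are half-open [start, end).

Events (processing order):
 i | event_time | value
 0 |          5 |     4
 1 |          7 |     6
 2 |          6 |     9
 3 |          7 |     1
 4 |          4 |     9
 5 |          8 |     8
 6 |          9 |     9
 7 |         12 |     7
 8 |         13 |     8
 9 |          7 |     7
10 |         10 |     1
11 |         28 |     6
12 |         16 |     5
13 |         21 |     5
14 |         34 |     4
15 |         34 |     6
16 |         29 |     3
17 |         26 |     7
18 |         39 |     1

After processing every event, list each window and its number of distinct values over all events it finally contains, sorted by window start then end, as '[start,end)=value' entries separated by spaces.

i=0 t=5 v=4: → [0,10); WM=−∞
i=1 t=7 v=6: → [0,10); WM=4
i=2 t=6 v=9: → [0,10); WM=4
i=3 t=7 v=1: → [0,10); WM=4
i=4 t=4 v=9: → [0,10); WM=4
i=5 t=8 v=8: → [0,10); WM=5
i=6 t=9 v=9: → [0,10); WM=5
i=7 t=12 v=7: → [10,20); WM=9
i=8 t=13 v=8: → [10,20); WM=9
i=9 t=7 v=7: → [0,10); WM=10; [0,10) fires=6
i=10 t=10 v=1: → [10,20); WM=10
i=11 t=28 v=6: → [20,30); WM=25; [10,20) fires=3
i=12 t=16 v=5: DROP (t<25-4); WM=25
i=13 t=21 v=5: → [20,30); WM=25
i=14 t=34 v=4: → [30,40); WM=25
i=15 t=34 v=6: → [30,40); WM=31; [20,30) fires=2
i=16 t=29 v=3: → [20,30); WM=31
i=17 t=26 v=7: DROP (t<31-4); WM=31
i=18 t=39 v=1: → [30,40); WM=31

[0,10)=6 [10,20)=3 [20,30)=3 [30,40)=3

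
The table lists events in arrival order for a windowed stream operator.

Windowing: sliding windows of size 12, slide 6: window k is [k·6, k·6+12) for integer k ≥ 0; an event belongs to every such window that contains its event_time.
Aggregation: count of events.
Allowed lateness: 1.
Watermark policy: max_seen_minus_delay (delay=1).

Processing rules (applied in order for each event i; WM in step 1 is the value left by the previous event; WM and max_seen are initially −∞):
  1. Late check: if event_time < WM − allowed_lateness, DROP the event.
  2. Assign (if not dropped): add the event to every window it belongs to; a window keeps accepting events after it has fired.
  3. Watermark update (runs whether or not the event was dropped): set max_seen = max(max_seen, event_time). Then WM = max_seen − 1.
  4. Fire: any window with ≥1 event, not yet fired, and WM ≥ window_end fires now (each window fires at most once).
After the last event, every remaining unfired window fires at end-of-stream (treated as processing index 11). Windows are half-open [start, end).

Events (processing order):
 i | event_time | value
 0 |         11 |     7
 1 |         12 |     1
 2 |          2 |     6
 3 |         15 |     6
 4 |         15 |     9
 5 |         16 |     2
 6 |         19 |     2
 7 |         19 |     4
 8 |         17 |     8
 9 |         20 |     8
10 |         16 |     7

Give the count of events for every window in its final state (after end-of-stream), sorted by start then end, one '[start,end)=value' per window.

[0,12)=1 [6,18)=6 [12,24)=8 [18,30)=3

i=0 t=11 v=7: → [6,18),[0,12); WM=10
i=1 t=12 v=1: → [12,24),[6,18); WM=11
i=2 t=2 v=6: DROP (t<11-1); WM=11
i=3 t=15 v=6: → [12,24),[6,18); WM=14; [0,12) fires=1
i=4 t=15 v=9: → [12,24),[6,18); WM=14
i=5 t=16 v=2: → [12,24),[6,18); WM=15
i=6 t=19 v=2: → [18,30),[12,24); WM=18; [6,18) fires=5
i=7 t=19 v=4: → [18,30),[12,24); WM=18
i=8 t=17 v=8: → [12,24),[6,18); WM=18
i=9 t=20 v=8: → [18,30),[12,24); WM=19
i=10 t=16 v=7: DROP (t<19-1); WM=19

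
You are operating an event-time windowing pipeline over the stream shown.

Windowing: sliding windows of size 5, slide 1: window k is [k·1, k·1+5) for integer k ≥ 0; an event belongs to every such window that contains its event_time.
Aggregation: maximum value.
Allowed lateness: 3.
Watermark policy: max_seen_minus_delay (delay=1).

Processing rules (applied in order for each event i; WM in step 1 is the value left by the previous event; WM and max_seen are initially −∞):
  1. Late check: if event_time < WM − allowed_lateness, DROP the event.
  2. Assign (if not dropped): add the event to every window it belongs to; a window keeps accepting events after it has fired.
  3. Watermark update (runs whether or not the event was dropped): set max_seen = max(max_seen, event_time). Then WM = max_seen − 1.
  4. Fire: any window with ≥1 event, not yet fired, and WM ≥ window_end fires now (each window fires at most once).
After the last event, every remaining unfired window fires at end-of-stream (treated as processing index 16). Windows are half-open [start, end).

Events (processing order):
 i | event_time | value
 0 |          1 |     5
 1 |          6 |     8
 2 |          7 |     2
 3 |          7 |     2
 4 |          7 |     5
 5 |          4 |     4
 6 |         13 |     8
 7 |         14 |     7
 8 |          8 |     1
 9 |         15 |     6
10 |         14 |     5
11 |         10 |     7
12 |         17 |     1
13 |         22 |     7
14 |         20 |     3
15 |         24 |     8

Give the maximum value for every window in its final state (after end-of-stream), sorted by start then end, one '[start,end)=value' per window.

[0,5)=5 [1,6)=5 [2,7)=8 [3,8)=8 [4,9)=8 [5,10)=8 [6,11)=8 [7,12)=5 [9,14)=8 [10,15)=8 [11,16)=8 [12,17)=8 [13,18)=8 [14,19)=7 [15,20)=6 [16,21)=3 [17,22)=3 [18,23)=7 [19,24)=7 [20,25)=8 [21,26)=8 [22,27)=8 [23,28)=8 [24,29)=8

i=0 t=1 v=5: → [1,6),[0,5); WM=0
i=1 t=6 v=8: → [6,11),[5,10),[4,9),[3,8),[2,7); WM=5; [0,5) fires=5
i=2 t=7 v=2: → [7,12),[6,11),[5,10),[4,9),[3,8); WM=6; [1,6) fires=5
i=3 t=7 v=2: → [7,12),[6,11),[5,10),[4,9),[3,8); WM=6
i=4 t=7 v=5: → [7,12),[6,11),[5,10),[4,9),[3,8); WM=6
i=5 t=4 v=4: → [4,9),[3,8),[2,7),[1,6),[0,5); WM=6
i=6 t=13 v=8: → [13,18),[12,17),[11,16),[10,15),[9,14); WM=12; [2,7) fires=8 [3,8) fires=8 [4,9) fires=8 [5,10) fires=8 [6,11) fires=8 [7,12) fires=5
i=7 t=14 v=7: → [14,19),[13,18),[12,17),[11,16),[10,15); WM=13
i=8 t=8 v=1: DROP (t<13-3); WM=13
i=9 t=15 v=6: → [15,20),[14,19),[13,18),[12,17),[11,16); WM=14; [9,14) fires=8
i=10 t=14 v=5: → [14,19),[13,18),[12,17),[11,16),[10,15); WM=14
i=11 t=10 v=7: DROP (t<14-3); WM=14
i=12 t=17 v=1: → [17,22),[16,21),[15,20),[14,19),[13,18); WM=16; [10,15) fires=8 [11,16) fires=8
i=13 t=22 v=7: → [22,27),[21,26),[20,25),[19,24),[18,23); WM=21; [12,17) fires=8 [13,18) fires=8 [14,19) fires=7 [15,20) fires=6 [16,21) fires=1
i=14 t=20 v=3: → [20,25),[19,24),[18,23),[17,22),[16,21); WM=21
i=15 t=24 v=8: → [24,29),[23,28),[22,27),[21,26),[20,25); WM=23; [17,22) fires=3 [18,23) fires=7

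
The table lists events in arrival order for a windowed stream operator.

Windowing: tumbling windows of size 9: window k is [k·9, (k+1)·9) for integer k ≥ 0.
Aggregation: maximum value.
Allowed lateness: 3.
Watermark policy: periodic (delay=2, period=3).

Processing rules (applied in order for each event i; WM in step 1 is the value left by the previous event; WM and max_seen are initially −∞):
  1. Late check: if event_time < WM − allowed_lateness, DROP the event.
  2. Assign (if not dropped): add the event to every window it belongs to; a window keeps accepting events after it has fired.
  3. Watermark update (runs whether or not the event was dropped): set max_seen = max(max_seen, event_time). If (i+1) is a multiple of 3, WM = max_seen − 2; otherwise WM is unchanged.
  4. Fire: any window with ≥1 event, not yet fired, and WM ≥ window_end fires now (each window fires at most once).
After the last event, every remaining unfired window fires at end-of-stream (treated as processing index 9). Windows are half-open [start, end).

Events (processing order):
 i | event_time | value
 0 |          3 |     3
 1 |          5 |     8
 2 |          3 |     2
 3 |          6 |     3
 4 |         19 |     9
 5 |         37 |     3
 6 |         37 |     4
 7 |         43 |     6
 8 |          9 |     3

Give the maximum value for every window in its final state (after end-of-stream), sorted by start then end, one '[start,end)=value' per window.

i=0 t=3 v=3: → [0,9); WM=−∞
i=1 t=5 v=8: → [0,9); WM=−∞
i=2 t=3 v=2: → [0,9); WM=3
i=3 t=6 v=3: → [0,9); WM=3
i=4 t=19 v=9: → [18,27); WM=3
i=5 t=37 v=3: → [36,45); WM=35; [0,9) fires=8 [18,27) fires=9
i=6 t=37 v=4: → [36,45); WM=35
i=7 t=43 v=6: → [36,45); WM=35
i=8 t=9 v=3: DROP (t<35-3); WM=41

[0,9)=8 [18,27)=9 [36,45)=6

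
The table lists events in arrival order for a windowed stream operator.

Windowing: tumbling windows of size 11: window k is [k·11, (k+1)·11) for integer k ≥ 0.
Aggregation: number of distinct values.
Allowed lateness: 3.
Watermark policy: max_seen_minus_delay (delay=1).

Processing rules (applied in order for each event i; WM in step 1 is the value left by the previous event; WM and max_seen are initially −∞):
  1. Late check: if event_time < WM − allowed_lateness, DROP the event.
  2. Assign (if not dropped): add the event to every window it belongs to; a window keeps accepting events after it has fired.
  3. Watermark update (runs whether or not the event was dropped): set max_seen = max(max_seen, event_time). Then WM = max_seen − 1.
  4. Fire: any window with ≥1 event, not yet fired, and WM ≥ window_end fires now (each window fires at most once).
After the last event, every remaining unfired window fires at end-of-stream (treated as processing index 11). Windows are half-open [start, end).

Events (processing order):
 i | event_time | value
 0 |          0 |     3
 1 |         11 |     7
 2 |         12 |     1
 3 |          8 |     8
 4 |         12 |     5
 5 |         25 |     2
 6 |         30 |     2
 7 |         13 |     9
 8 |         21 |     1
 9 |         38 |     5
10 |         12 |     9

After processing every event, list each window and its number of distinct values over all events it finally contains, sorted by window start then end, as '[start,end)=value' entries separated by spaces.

i=0 t=0 v=3: → [0,11); WM=-1
i=1 t=11 v=7: → [11,22); WM=10
i=2 t=12 v=1: → [11,22); WM=11; [0,11) fires=1
i=3 t=8 v=8: → [0,11); WM=11
i=4 t=12 v=5: → [11,22); WM=11
i=5 t=25 v=2: → [22,33); WM=24; [11,22) fires=3
i=6 t=30 v=2: → [22,33); WM=29
i=7 t=13 v=9: DROP (t<29-3); WM=29
i=8 t=21 v=1: DROP (t<29-3); WM=29
i=9 t=38 v=5: → [33,44); WM=37; [22,33) fires=1
i=10 t=12 v=9: DROP (t<37-3); WM=37

[0,11)=2 [11,22)=3 [22,33)=1 [33,44)=1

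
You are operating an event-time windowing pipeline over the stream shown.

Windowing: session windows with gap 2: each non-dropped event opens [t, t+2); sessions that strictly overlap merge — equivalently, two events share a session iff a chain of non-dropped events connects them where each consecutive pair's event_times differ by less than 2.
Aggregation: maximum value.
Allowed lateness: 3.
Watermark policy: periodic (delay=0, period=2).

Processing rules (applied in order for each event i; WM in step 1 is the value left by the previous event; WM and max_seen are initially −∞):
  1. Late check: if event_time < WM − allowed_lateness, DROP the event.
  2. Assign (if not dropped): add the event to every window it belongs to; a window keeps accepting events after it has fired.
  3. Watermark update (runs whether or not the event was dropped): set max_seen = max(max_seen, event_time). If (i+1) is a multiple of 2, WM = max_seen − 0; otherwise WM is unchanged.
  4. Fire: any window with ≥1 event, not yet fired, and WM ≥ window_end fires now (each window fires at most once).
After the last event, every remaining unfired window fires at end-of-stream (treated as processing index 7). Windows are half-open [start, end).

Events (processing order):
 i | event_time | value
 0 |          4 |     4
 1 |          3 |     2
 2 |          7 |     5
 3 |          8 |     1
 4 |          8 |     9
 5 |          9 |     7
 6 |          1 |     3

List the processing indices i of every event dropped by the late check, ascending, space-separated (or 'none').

i=0 t=4 v=4: → [4,6); WM=−∞
i=1 t=3 v=2: → [3,6); WM=4
i=2 t=7 v=5: → [7,9); WM=4
i=3 t=8 v=1: → [7,10); WM=8
i=4 t=8 v=9: → [7,10); WM=8
i=5 t=9 v=7: → [7,11); WM=9
i=6 t=1 v=3: DROP (t<9-3); WM=9

6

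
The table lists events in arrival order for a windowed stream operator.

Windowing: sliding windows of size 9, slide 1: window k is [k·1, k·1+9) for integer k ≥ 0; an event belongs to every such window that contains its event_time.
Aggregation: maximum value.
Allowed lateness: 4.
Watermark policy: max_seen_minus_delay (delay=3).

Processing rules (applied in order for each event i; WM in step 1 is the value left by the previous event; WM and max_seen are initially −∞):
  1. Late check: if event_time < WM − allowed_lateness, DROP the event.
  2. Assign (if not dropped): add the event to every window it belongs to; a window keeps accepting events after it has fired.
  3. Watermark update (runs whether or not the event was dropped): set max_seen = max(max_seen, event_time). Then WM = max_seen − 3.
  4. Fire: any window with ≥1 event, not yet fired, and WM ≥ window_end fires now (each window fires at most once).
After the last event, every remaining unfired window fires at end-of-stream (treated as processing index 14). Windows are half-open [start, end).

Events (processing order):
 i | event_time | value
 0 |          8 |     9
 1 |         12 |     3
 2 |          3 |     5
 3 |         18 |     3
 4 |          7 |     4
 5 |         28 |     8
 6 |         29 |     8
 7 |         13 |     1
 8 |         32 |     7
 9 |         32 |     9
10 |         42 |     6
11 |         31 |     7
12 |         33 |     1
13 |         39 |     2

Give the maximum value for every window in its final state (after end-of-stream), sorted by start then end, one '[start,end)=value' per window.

[0,9)=9 [1,10)=9 [2,11)=9 [3,12)=9 [4,13)=9 [5,14)=9 [6,15)=9 [7,16)=9 [8,17)=9 [9,18)=3 [10,19)=3 [11,20)=3 [12,21)=3 [13,22)=3 [14,23)=3 [15,24)=3 [16,25)=3 [17,26)=3 [18,27)=3 [20,29)=8 [21,30)=8 [22,31)=8 [23,32)=8 [24,33)=9 [25,34)=9 [26,35)=9 [27,36)=9 [28,37)=9 [29,38)=9 [30,39)=9 [31,40)=9 [32,41)=9 [33,42)=2 [34,43)=6 [35,44)=6 [36,45)=6 [37,46)=6 [38,47)=6 [39,48)=6 [40,49)=6 [41,50)=6 [42,51)=6

i=0 t=8 v=9: → [8,17),[7,16),[6,15),[5,14),[4,13),[3,12),[2,11),[1,10),[0,9); WM=5
i=1 t=12 v=3: → [12,21),[11,20),[10,19),[9,18),[8,17),[7,16),[6,15),[5,14),[4,13); WM=9; [0,9) fires=9
i=2 t=3 v=5: DROP (t<9-4); WM=9
i=3 t=18 v=3: → [18,27),[17,26),[16,25),[15,24),[14,23),[13,22),[12,21),[11,20),[10,19); WM=15; [1,10) fires=9 [2,11) fires=9 [3,12) fires=9 [4,13) fires=9 [5,14) fires=9 [6,15) fires=9
i=4 t=7 v=4: DROP (t<15-4); WM=15
i=5 t=28 v=8: → [28,37),[27,36),[26,35),[25,34),[24,33),[23,32),[22,31),[21,30),[20,29); WM=25; [7,16) fires=9 [8,17) fires=9 [9,18) fires=3 [10,19) fires=3 [11,20) fires=3 [12,21) fires=3 [13,22) fires=3 [14,23) fires=3 [15,24) fires=3 [16,25) fires=3
i=6 t=29 v=8: → [29,38),[28,37),[27,36),[26,35),[25,34),[24,33),[23,32),[22,31),[21,30); WM=26; [17,26) fires=3
i=7 t=13 v=1: DROP (t<26-4); WM=26
i=8 t=32 v=7: → [32,41),[31,40),[30,39),[29,38),[28,37),[27,36),[26,35),[25,34),[24,33); WM=29; [18,27) fires=3 [20,29) fires=8
i=9 t=32 v=9: → [32,41),[31,40),[30,39),[29,38),[28,37),[27,36),[26,35),[25,34),[24,33); WM=29
i=10 t=42 v=6: → [42,51),[41,50),[40,49),[39,48),[38,47),[37,46),[36,45),[35,44),[34,43); WM=39; [21,30) fires=8 [22,31) fires=8 [23,32) fires=8 [24,33) fires=9 [25,34) fires=9 [26,35) fires=9 [27,36) fires=9 [28,37) fires=9 [29,38) fires=9 [30,39) fires=9
i=11 t=31 v=7: DROP (t<39-4); WM=39
i=12 t=33 v=1: DROP (t<39-4); WM=39
i=13 t=39 v=2: → [39,48),[38,47),[37,46),[36,45),[35,44),[34,43),[33,42),[32,41),[31,40); WM=39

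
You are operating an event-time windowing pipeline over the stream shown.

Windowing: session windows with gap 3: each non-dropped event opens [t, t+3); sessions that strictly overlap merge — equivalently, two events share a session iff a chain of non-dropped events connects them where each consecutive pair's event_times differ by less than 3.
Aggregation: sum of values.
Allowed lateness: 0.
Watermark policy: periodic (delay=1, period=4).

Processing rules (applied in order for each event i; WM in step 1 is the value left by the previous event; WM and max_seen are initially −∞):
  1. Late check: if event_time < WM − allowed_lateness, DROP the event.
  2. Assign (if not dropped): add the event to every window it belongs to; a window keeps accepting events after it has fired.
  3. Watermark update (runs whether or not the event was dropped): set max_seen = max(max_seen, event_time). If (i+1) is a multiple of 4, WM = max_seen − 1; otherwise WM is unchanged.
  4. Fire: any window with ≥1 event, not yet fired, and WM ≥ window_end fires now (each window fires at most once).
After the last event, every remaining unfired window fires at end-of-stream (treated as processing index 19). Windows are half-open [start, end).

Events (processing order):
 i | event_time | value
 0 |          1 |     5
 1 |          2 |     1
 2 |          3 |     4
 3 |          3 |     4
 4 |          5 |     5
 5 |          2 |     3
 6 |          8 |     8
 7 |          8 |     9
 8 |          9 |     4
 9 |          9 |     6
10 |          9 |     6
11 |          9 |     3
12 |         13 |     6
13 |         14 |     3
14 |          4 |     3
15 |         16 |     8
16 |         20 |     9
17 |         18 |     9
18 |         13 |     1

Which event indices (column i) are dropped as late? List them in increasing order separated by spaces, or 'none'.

i=0 t=1 v=5: → [1,4); WM=−∞
i=1 t=2 v=1: → [1,5); WM=−∞
i=2 t=3 v=4: → [1,6); WM=−∞
i=3 t=3 v=4: → [1,6); WM=2
i=4 t=5 v=5: → [1,8); WM=2
i=5 t=2 v=3: → [1,8); WM=2
i=6 t=8 v=8: → [8,11); WM=2
i=7 t=8 v=9: → [8,11); WM=7
i=8 t=9 v=4: → [8,12); WM=7
i=9 t=9 v=6: → [8,12); WM=7
i=10 t=9 v=6: → [8,12); WM=7
i=11 t=9 v=3: → [8,12); WM=8
i=12 t=13 v=6: → [13,16); WM=8
i=13 t=14 v=3: → [13,17); WM=8
i=14 t=4 v=3: DROP (t<8-0); WM=8
i=15 t=16 v=8: → [13,19); WM=15
i=16 t=20 v=9: → [20,23); WM=15
i=17 t=18 v=9: → [13,23); WM=15
i=18 t=13 v=1: DROP (t<15-0); WM=15

14 18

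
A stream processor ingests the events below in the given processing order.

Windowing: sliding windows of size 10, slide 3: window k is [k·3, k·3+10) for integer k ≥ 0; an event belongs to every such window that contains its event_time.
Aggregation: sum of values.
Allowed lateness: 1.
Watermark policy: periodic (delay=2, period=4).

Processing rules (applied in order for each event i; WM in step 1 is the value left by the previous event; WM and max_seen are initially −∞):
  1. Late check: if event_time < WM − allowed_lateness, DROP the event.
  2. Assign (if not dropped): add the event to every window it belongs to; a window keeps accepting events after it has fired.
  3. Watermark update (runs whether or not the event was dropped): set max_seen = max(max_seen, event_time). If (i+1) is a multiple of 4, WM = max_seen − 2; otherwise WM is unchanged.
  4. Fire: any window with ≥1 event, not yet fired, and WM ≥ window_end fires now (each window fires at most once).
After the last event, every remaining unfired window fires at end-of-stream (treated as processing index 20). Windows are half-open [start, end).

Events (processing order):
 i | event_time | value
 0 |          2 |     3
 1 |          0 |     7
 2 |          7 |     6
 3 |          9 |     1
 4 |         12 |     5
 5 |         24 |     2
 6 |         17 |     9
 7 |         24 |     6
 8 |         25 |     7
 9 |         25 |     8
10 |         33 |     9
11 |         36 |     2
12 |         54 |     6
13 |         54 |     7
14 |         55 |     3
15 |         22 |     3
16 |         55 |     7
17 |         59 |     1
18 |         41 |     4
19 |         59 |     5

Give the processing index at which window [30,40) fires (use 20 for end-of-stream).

15

i=0 t=2 v=3: → [0,10); WM=−∞
i=1 t=0 v=7: → [0,10); WM=−∞
i=2 t=7 v=6: → [6,16),[3,13),[0,10); WM=−∞
i=3 t=9 v=1: → [9,19),[6,16),[3,13),[0,10); WM=7
i=4 t=12 v=5: → [12,22),[9,19),[6,16),[3,13); WM=7
i=5 t=24 v=2: → [24,34),[21,31),[18,28),[15,25); WM=7
i=6 t=17 v=9: → [15,25),[12,22),[9,19); WM=7
i=7 t=24 v=6: → [24,34),[21,31),[18,28),[15,25); WM=22; [0,10) fires=17 [3,13) fires=12 [6,16) fires=12 [9,19) fires=15 [12,22) fires=14
i=8 t=25 v=7: → [24,34),[21,31),[18,28); WM=22
i=9 t=25 v=8: → [24,34),[21,31),[18,28); WM=22
i=10 t=33 v=9: → [33,43),[30,40),[27,37),[24,34); WM=22
i=11 t=36 v=2: → [36,46),[33,43),[30,40),[27,37); WM=34; [15,25) fires=17 [18,28) fires=23 [21,31) fires=23 [24,34) fires=32
i=12 t=54 v=6: → [54,64),[51,61),[48,58),[45,55); WM=34
i=13 t=54 v=7: → [54,64),[51,61),[48,58),[45,55); WM=34
i=14 t=55 v=3: → [54,64),[51,61),[48,58); WM=34
i=15 t=22 v=3: DROP (t<34-1); WM=53; [27,37) fires=11 [30,40) fires=11 [33,43) fires=11 [36,46) fires=2
i=16 t=55 v=7: → [54,64),[51,61),[48,58); WM=53
i=17 t=59 v=1: → [57,67),[54,64),[51,61); WM=53
i=18 t=41 v=4: DROP (t<53-1); WM=53
i=19 t=59 v=5: → [57,67),[54,64),[51,61); WM=57; [45,55) fires=13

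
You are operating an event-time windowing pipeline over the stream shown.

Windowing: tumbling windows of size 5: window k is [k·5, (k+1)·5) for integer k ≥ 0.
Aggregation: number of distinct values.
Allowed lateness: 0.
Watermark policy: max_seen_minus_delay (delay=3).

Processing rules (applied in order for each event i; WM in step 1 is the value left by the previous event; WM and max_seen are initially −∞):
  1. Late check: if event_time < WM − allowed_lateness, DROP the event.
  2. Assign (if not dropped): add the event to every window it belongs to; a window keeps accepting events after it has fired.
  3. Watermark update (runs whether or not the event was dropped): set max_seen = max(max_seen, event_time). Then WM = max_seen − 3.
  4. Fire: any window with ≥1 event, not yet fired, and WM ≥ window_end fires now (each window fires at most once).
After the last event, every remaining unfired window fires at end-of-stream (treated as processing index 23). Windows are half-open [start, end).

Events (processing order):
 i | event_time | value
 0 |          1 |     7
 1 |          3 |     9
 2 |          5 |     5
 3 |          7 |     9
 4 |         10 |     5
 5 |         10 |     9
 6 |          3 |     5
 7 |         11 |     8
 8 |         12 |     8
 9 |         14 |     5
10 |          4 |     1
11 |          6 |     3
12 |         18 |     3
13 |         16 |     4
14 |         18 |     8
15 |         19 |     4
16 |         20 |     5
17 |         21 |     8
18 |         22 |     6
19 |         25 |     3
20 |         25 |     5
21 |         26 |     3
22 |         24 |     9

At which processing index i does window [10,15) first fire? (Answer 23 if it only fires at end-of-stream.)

i=0 t=1 v=7: → [0,5); WM=-2
i=1 t=3 v=9: → [0,5); WM=0
i=2 t=5 v=5: → [5,10); WM=2
i=3 t=7 v=9: → [5,10); WM=4
i=4 t=10 v=5: → [10,15); WM=7; [0,5) fires=2
i=5 t=10 v=9: → [10,15); WM=7
i=6 t=3 v=5: DROP (t<7-0); WM=7
i=7 t=11 v=8: → [10,15); WM=8
i=8 t=12 v=8: → [10,15); WM=9
i=9 t=14 v=5: → [10,15); WM=11; [5,10) fires=2
i=10 t=4 v=1: DROP (t<11-0); WM=11
i=11 t=6 v=3: DROP (t<11-0); WM=11
i=12 t=18 v=3: → [15,20); WM=15; [10,15) fires=3
i=13 t=16 v=4: → [15,20); WM=15
i=14 t=18 v=8: → [15,20); WM=15
i=15 t=19 v=4: → [15,20); WM=16
i=16 t=20 v=5: → [20,25); WM=17
i=17 t=21 v=8: → [20,25); WM=18
i=18 t=22 v=6: → [20,25); WM=19
i=19 t=25 v=3: → [25,30); WM=22; [15,20) fires=3
i=20 t=25 v=5: → [25,30); WM=22
i=21 t=26 v=3: → [25,30); WM=23
i=22 t=24 v=9: → [20,25); WM=23

12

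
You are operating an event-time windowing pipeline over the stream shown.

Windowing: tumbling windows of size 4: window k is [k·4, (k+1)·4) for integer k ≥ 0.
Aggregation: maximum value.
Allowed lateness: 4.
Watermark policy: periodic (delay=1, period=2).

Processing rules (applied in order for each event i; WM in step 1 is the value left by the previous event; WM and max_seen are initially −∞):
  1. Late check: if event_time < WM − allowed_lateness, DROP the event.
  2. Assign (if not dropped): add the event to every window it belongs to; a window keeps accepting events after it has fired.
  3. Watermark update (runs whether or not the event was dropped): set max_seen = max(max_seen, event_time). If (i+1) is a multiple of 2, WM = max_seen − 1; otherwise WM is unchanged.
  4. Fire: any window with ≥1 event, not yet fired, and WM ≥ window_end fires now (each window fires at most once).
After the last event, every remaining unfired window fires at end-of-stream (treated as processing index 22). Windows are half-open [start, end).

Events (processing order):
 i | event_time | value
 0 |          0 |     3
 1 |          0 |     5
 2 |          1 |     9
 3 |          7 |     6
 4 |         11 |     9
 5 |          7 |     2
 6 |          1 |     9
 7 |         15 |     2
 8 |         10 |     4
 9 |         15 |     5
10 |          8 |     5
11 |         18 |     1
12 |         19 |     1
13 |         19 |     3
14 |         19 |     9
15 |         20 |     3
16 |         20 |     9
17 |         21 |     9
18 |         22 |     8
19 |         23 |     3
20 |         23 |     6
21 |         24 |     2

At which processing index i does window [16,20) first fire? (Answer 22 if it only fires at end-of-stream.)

i=0 t=0 v=3: → [0,4); WM=−∞
i=1 t=0 v=5: → [0,4); WM=-1
i=2 t=1 v=9: → [0,4); WM=-1
i=3 t=7 v=6: → [4,8); WM=6; [0,4) fires=9
i=4 t=11 v=9: → [8,12); WM=6
i=5 t=7 v=2: → [4,8); WM=10; [4,8) fires=6
i=6 t=1 v=9: DROP (t<10-4); WM=10
i=7 t=15 v=2: → [12,16); WM=14; [8,12) fires=9
i=8 t=10 v=4: → [8,12); WM=14
i=9 t=15 v=5: → [12,16); WM=14
i=10 t=8 v=5: DROP (t<14-4); WM=14
i=11 t=18 v=1: → [16,20); WM=17; [12,16) fires=5
i=12 t=19 v=1: → [16,20); WM=17
i=13 t=19 v=3: → [16,20); WM=18
i=14 t=19 v=9: → [16,20); WM=18
i=15 t=20 v=3: → [20,24); WM=19
i=16 t=20 v=9: → [20,24); WM=19
i=17 t=21 v=9: → [20,24); WM=20; [16,20) fires=9
i=18 t=22 v=8: → [20,24); WM=20
i=19 t=23 v=3: → [20,24); WM=22
i=20 t=23 v=6: → [20,24); WM=22
i=21 t=24 v=2: → [24,28); WM=23

17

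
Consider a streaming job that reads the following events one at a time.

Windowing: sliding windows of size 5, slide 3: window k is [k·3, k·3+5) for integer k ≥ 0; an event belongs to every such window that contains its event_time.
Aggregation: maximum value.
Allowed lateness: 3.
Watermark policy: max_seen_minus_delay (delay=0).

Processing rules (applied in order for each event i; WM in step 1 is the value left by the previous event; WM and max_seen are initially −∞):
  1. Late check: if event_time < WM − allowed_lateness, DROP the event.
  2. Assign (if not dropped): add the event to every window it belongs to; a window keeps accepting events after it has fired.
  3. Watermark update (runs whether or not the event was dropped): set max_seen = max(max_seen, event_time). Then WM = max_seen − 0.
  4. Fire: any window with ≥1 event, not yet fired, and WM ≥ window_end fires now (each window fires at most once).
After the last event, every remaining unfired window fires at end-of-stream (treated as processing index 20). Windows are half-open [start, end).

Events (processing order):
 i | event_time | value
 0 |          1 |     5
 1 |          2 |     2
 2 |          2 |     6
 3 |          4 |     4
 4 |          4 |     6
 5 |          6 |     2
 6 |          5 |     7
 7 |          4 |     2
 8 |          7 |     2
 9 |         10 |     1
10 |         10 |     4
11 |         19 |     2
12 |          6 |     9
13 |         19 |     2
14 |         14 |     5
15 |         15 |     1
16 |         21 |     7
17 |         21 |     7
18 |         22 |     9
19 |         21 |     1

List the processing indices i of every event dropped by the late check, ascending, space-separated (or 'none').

i=0 t=1 v=5: → [0,5); WM=1
i=1 t=2 v=2: → [0,5); WM=2
i=2 t=2 v=6: → [0,5); WM=2
i=3 t=4 v=4: → [3,8),[0,5); WM=4
i=4 t=4 v=6: → [3,8),[0,5); WM=4
i=5 t=6 v=2: → [6,11),[3,8); WM=6; [0,5) fires=6
i=6 t=5 v=7: → [3,8); WM=6
i=7 t=4 v=2: → [3,8),[0,5); WM=6
i=8 t=7 v=2: → [6,11),[3,8); WM=7
i=9 t=10 v=1: → [9,14),[6,11); WM=10; [3,8) fires=7
i=10 t=10 v=4: → [9,14),[6,11); WM=10
i=11 t=19 v=2: → [18,23),[15,20); WM=19; [6,11) fires=4 [9,14) fires=4
i=12 t=6 v=9: DROP (t<19-3); WM=19
i=13 t=19 v=2: → [18,23),[15,20); WM=19
i=14 t=14 v=5: DROP (t<19-3); WM=19
i=15 t=15 v=1: DROP (t<19-3); WM=19
i=16 t=21 v=7: → [21,26),[18,23); WM=21; [15,20) fires=2
i=17 t=21 v=7: → [21,26),[18,23); WM=21
i=18 t=22 v=9: → [21,26),[18,23); WM=22
i=19 t=21 v=1: → [21,26),[18,23); WM=22

12 14 15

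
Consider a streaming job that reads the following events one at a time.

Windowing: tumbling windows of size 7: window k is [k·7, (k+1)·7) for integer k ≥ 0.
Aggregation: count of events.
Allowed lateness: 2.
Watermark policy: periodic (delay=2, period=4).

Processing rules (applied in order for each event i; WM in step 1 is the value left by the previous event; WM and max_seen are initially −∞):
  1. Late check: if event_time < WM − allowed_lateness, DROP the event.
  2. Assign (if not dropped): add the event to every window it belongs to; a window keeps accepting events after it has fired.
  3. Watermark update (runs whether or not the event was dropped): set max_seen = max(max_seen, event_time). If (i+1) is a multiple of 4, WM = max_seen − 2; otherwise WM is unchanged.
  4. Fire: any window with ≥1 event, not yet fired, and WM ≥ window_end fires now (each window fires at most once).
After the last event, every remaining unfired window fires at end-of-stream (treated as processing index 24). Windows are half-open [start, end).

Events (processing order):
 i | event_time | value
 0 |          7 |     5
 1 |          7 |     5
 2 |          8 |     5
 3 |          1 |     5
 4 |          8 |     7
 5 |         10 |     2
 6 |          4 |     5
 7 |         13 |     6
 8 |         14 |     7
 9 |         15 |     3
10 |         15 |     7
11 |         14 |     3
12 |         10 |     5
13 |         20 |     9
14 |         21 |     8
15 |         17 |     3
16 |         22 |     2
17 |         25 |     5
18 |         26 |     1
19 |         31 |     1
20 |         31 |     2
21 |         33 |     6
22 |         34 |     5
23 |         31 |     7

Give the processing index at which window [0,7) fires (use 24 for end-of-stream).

7

i=0 t=7 v=5: → [7,14); WM=−∞
i=1 t=7 v=5: → [7,14); WM=−∞
i=2 t=8 v=5: → [7,14); WM=−∞
i=3 t=1 v=5: → [0,7); WM=6
i=4 t=8 v=7: → [7,14); WM=6
i=5 t=10 v=2: → [7,14); WM=6
i=6 t=4 v=5: → [0,7); WM=6
i=7 t=13 v=6: → [7,14); WM=11; [0,7) fires=2
i=8 t=14 v=7: → [14,21); WM=11
i=9 t=15 v=3: → [14,21); WM=11
i=10 t=15 v=7: → [14,21); WM=11
i=11 t=14 v=3: → [14,21); WM=13
i=12 t=10 v=5: DROP (t<13-2); WM=13
i=13 t=20 v=9: → [14,21); WM=13
i=14 t=21 v=8: → [21,28); WM=13
i=15 t=17 v=3: → [14,21); WM=19; [7,14) fires=6
i=16 t=22 v=2: → [21,28); WM=19
i=17 t=25 v=5: → [21,28); WM=19
i=18 t=26 v=1: → [21,28); WM=19
i=19 t=31 v=1: → [28,35); WM=29; [14,21) fires=6 [21,28) fires=4
i=20 t=31 v=2: → [28,35); WM=29
i=21 t=33 v=6: → [28,35); WM=29
i=22 t=34 v=5: → [28,35); WM=29
i=23 t=31 v=7: → [28,35); WM=32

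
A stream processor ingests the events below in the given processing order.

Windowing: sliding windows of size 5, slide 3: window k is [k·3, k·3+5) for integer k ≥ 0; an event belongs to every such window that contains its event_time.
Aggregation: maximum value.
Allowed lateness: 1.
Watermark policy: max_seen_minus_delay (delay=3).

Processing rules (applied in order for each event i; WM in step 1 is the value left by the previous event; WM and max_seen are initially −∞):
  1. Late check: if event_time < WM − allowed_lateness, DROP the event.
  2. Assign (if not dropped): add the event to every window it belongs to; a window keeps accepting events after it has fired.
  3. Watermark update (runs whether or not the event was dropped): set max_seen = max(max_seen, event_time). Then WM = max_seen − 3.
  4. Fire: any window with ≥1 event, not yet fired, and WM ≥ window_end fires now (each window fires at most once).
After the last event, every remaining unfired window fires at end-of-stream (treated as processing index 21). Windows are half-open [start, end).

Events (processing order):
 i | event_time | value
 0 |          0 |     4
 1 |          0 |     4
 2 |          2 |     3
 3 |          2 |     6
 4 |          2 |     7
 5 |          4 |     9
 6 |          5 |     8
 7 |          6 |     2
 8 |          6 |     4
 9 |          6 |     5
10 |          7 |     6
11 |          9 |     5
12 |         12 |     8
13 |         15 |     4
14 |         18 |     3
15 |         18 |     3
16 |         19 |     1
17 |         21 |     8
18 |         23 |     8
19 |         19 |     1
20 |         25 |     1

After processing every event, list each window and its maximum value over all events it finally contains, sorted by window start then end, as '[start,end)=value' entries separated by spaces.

i=0 t=0 v=4: → [0,5); WM=-3
i=1 t=0 v=4: → [0,5); WM=-3
i=2 t=2 v=3: → [0,5); WM=-1
i=3 t=2 v=6: → [0,5); WM=-1
i=4 t=2 v=7: → [0,5); WM=-1
i=5 t=4 v=9: → [3,8),[0,5); WM=1
i=6 t=5 v=8: → [3,8); WM=2
i=7 t=6 v=2: → [6,11),[3,8); WM=3
i=8 t=6 v=4: → [6,11),[3,8); WM=3
i=9 t=6 v=5: → [6,11),[3,8); WM=3
i=10 t=7 v=6: → [6,11),[3,8); WM=4
i=11 t=9 v=5: → [9,14),[6,11); WM=6; [0,5) fires=9
i=12 t=12 v=8: → [12,17),[9,14); WM=9; [3,8) fires=9
i=13 t=15 v=4: → [15,20),[12,17); WM=12; [6,11) fires=6
i=14 t=18 v=3: → [18,23),[15,20); WM=15; [9,14) fires=8
i=15 t=18 v=3: → [18,23),[15,20); WM=15
i=16 t=19 v=1: → [18,23),[15,20); WM=16
i=17 t=21 v=8: → [21,26),[18,23); WM=18; [12,17) fires=8
i=18 t=23 v=8: → [21,26); WM=20; [15,20) fires=4
i=19 t=19 v=1: → [18,23),[15,20); WM=20
i=20 t=25 v=1: → [24,29),[21,26); WM=22

[0,5)=9 [3,8)=9 [6,11)=6 [9,14)=8 [12,17)=8 [15,20)=4 [18,23)=8 [21,26)=8 [24,29)=1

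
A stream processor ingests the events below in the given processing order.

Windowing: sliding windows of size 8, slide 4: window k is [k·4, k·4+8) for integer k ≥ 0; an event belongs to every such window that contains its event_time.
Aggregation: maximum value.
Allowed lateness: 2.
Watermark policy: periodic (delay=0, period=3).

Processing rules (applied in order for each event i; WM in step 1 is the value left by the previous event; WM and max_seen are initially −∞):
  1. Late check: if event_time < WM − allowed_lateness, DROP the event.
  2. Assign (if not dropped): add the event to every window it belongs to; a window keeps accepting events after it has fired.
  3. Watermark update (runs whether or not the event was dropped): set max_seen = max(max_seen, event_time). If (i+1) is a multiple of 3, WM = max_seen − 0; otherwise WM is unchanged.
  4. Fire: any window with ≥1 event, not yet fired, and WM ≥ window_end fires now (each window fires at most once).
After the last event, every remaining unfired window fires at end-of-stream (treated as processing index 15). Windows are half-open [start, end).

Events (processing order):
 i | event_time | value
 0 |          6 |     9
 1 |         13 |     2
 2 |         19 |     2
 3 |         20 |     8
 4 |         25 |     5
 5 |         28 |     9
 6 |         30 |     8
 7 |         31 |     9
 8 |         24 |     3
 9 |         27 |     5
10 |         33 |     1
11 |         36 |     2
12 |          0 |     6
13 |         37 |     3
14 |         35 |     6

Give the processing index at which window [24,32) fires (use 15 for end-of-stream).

11

i=0 t=6 v=9: → [4,12),[0,8); WM=−∞
i=1 t=13 v=2: → [12,20),[8,16); WM=−∞
i=2 t=19 v=2: → [16,24),[12,20); WM=19; [0,8) fires=9 [4,12) fires=9 [8,16) fires=2
i=3 t=20 v=8: → [20,28),[16,24); WM=19
i=4 t=25 v=5: → [24,32),[20,28); WM=19
i=5 t=28 v=9: → [28,36),[24,32); WM=28; [12,20) fires=2 [16,24) fires=8 [20,28) fires=8
i=6 t=30 v=8: → [28,36),[24,32); WM=28
i=7 t=31 v=9: → [28,36),[24,32); WM=28
i=8 t=24 v=3: DROP (t<28-2); WM=31
i=9 t=27 v=5: DROP (t<31-2); WM=31
i=10 t=33 v=1: → [32,40),[28,36); WM=31
i=11 t=36 v=2: → [36,44),[32,40); WM=36; [24,32) fires=9 [28,36) fires=9
i=12 t=0 v=6: DROP (t<36-2); WM=36
i=13 t=37 v=3: → [36,44),[32,40); WM=36
i=14 t=35 v=6: → [32,40),[28,36); WM=37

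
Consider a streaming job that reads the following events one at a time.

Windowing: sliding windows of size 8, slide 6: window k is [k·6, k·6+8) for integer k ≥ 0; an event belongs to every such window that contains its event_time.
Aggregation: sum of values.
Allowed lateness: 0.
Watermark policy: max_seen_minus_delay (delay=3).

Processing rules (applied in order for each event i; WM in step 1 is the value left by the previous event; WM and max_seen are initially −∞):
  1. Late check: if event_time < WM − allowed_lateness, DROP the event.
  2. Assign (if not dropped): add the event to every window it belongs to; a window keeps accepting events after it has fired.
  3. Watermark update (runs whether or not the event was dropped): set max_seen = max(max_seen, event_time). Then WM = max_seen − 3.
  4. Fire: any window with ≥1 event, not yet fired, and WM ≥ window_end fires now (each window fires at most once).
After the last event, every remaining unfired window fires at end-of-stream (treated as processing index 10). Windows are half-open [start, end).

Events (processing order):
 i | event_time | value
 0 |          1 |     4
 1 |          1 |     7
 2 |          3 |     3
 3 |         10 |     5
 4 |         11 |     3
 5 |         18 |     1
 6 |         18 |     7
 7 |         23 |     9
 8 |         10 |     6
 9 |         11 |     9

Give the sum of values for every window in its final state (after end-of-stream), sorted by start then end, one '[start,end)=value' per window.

i=0 t=1 v=4: → [0,8); WM=-2
i=1 t=1 v=7: → [0,8); WM=-2
i=2 t=3 v=3: → [0,8); WM=0
i=3 t=10 v=5: → [6,14); WM=7
i=4 t=11 v=3: → [6,14); WM=8; [0,8) fires=14
i=5 t=18 v=1: → [18,26),[12,20); WM=15; [6,14) fires=8
i=6 t=18 v=7: → [18,26),[12,20); WM=15
i=7 t=23 v=9: → [18,26); WM=20; [12,20) fires=8
i=8 t=10 v=6: DROP (t<20-0); WM=20
i=9 t=11 v=9: DROP (t<20-0); WM=20

[0,8)=14 [6,14)=8 [12,20)=8 [18,26)=17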